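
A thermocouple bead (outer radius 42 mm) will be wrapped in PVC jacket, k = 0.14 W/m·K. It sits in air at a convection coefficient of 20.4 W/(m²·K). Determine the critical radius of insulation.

r_cr ≈ 13.7 mm

For a sphere r_cr = 2k/h = 2×0.14/20.4
r_cr = 13.7 mm; since the bare radius (42 mm) is above r_cr, any added insulation will reduce heat loss.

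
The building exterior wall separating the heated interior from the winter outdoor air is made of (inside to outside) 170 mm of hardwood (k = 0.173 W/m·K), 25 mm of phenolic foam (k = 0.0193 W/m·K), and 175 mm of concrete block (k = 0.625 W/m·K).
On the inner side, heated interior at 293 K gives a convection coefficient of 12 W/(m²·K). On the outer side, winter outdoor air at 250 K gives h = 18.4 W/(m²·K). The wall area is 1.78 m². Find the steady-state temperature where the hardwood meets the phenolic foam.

T ≈ 276 K

Treating each layer as a thermal resistance in series:
R_inner film = 1/(h_i·A) = 1/(12×1.78) = 0.04682 K/W
R_hardwood = L/(kA) = 0.17/(0.173×1.78) = 0.5521 K/W
R_phenolic foam = L/(kA) = 0.025/(0.0193×1.78) = 0.7277 K/W
R_concrete block = L/(kA) = 0.175/(0.625×1.78) = 0.1573 K/W
R_outer film = 1/(h_o·A) = 1/(18.4×1.78) = 0.03053 K/W
R_total = 1.514 K/W;  Q = ΔT/R_total = 43/1.514 = 28.39 W
T_interface = T_inner − Q·ΣR(inner→interface) = 293 − 28.4×0.5989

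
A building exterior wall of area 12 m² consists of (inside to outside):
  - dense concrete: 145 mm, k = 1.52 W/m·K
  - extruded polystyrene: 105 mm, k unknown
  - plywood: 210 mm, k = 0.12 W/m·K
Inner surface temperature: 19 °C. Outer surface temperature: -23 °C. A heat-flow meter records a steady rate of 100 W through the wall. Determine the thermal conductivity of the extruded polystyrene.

Series thermal resistances:
R_dense concrete = L/(kA) = 0.145/(1.52×12) = 0.00795 K/W
R_plywood = L/(kA) = 0.21/(0.12×12) = 0.1458 K/W
Sum of known resistances R_other = 0.1538 K/W
Total R = ΔT/Q = 42/100 = 0.42 K/W
R_extruded polystyrene = R_total − R_other = 0.2662 K/W
k = L/(R·A) = 0.105/(0.2662×12)

k ≈ 0.0329 W/(m·K)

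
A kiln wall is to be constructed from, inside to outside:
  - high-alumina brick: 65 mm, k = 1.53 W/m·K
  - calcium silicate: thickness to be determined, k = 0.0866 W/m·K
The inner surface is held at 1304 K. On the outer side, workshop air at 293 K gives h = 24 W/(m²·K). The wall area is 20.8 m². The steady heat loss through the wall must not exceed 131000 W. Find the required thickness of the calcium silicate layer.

Treating each layer as a thermal resistance in series:
R_high-alumina brick = L/(kA) = 0.065/(1.53×20.8) = 0.002042 K/W
R_outer film = 1/(h_o·A) = 1/(24×20.8) = 0.002003 K/W
Sum of the known resistances R_other = 0.004046 K/W
Required total resistance R_tot = ΔT/Q_allow = 1011/131000 = 0.007718 K/W
R_calcium silicate = R_tot − R_other = 0.003672 K/W
L = R·k·A = 0.003672×0.0866×20.8

L ≈ 6.61 mm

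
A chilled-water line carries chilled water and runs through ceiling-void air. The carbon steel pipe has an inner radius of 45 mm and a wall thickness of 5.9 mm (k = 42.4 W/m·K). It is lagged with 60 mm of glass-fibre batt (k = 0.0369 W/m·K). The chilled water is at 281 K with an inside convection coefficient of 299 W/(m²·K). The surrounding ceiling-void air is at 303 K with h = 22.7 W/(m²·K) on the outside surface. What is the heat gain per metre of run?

q′ ≈ 6.41 W/m

For a radial system each layer contributes R = ln(r_out/r_in)/(2πkL); films add R = 1/(hA).
R_inner film = 1/(h_i·2πr₁L) = 1/(299×2π×0.045×1) = 0.01183 K/W
R_carbon steel pipe wall = ln(50.9/45)/(2π×42.4×1) = 4.625×10^-4 K/W
R_glass-fibre batt = ln(110.9/50.9)/(2π×0.0369×1) = 3.359 K/W
R_outer film = 1/(h_o·2πr_oL) = 1/(22.7×2π×0.1109×1) = 0.06322 K/W
R_total = 3.434 K/W
Q = ΔT/R_total = 22/3.434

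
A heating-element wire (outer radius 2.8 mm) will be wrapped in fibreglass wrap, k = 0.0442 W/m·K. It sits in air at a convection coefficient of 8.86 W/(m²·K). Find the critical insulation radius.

r_cr ≈ 4.99 mm

For a cylinder r_cr = k/h = 0.0442/8.86
r_cr = 4.99 mm; since the bare radius (2.8 mm) is below r_cr, adding a thin layer of insulation will *increase* heat loss.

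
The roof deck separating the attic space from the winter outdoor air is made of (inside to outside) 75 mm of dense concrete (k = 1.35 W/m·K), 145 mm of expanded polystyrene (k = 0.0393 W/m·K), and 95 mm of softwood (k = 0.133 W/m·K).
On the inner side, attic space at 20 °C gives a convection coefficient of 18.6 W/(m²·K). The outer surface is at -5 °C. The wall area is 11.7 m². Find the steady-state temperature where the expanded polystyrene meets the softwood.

Model the wall as resistances in series:
R_inner film = 1/(h_i·A) = 1/(18.6×11.7) = 0.004595 K/W
R_dense concrete = L/(kA) = 0.075/(1.35×11.7) = 0.004748 K/W
R_expanded polystyrene = L/(kA) = 0.145/(0.0393×11.7) = 0.3153 K/W
R_softwood = L/(kA) = 0.095/(0.133×11.7) = 0.06105 K/W
R_total = 0.3857 K/W;  Q = ΔT/R_total = 25/0.3857 = 64.81 W
T_interface = T_inner − Q·ΣR(inner→interface) = 20 − 64.8×0.3247

T ≈ -1.04 °C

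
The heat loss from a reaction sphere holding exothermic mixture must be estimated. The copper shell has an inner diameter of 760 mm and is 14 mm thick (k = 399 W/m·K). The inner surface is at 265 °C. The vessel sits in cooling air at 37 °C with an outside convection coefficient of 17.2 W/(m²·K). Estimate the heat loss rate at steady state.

Radial (spherical) resistances in series:
R_copper shell = (1/0.38 − 1/0.394)/(4π×399) = 1.865×10^-5 K/W
R_outer film = 1/(h·4πr_o²) = 1/(17.2×4π×0.394²) = 0.0298 K/W
R_total = 0.02982 K/W
Q = ΔT/R_total = 228/0.02982

Q ≈ 7650 W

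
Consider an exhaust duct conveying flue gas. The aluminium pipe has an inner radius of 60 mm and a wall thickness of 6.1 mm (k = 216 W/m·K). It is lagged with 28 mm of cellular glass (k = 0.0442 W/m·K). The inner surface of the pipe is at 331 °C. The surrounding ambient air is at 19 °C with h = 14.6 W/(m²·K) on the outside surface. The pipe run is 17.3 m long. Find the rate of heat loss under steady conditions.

Per-layer cylindrical resistances, series-summed:
R_aluminium pipe wall = ln(66.1/60)/(2π×216×17.3) = 4.124×10^-6 K/W
R_cellular glass = ln(94.1/66.1)/(2π×0.0442×17.3) = 0.07351 K/W
R_outer film = 1/(h_o·2πr_oL) = 1/(14.6×2π×0.0941×17.3) = 0.006696 K/W
R_total = 0.08021 K/W
Q = ΔT/R_total = 312/0.08021

Q ≈ 3890 W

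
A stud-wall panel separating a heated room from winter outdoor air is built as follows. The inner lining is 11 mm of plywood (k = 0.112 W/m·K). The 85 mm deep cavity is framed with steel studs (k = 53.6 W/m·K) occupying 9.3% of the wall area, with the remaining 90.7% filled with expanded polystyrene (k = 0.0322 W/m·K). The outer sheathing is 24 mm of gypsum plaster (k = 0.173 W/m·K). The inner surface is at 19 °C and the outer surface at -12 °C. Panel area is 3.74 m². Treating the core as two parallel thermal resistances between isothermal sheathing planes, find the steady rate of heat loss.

Q ≈ 457 W

Sheathing layers in series; stud and cavity paths in parallel between them.
R_inner = 0.011/(0.112×3.74) = 0.02626 K/W
R_stud  = 0.085/(53.6×0.093×3.74) = 0.004559 K/W
R_cav   = 0.085/(0.0322×0.907×3.74) = 0.7782 K/W
1/R_core = 1/R_stud + 1/R_cav → R_core = 0.004533 K/W
R_outer = 0.024/(0.173×3.74) = 0.03709 K/W
R_total = 0.06789 K/W
Q = ΔT/R_total = 31/0.06789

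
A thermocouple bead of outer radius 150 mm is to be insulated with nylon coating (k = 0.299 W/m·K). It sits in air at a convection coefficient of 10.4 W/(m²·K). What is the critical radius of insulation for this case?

For a sphere r_cr = 2k/h = 2×0.299/10.4
r_cr = 57.5 mm; since the bare radius (150 mm) is above r_cr, any added insulation will reduce heat loss.

r_cr ≈ 57.5 mm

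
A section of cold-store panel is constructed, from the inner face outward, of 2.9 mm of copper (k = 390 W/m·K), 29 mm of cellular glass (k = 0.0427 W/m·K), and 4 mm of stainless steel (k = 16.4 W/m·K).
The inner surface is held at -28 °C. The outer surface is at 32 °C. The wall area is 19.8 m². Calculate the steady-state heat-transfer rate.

Q ≈ 1750 W

Thermal resistances in series:
R_copper = L/(kA) = 0.0029/(390×19.8) = 3.756×10^-7 K/W
R_cellular glass = L/(kA) = 0.029/(0.0427×19.8) = 0.0343 K/W
R_stainless steel = L/(kA) = 0.004/(16.4×19.8) = 1.232×10^-5 K/W
R_total = 0.03431 K/W
Q = ΔT / R_total = 60 / 0.03431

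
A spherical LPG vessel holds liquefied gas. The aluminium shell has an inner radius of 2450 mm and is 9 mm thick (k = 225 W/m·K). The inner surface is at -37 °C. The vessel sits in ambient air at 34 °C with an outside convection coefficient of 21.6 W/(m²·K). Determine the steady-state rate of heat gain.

Each spherical layer contributes R = (1/r_i − 1/r_o)/(4πk):
R_aluminium shell = (1/2.45 − 1/2.459)/(4π×225) = 5.284×10^-7 K/W
R_outer film = 1/(h·4πr_o²) = 1/(21.6×4π×2.459²) = 6.093×10^-4 K/W
R_total = 6.098×10^-4 K/W
Q = ΔT/R_total = 71/6.098×10^-4

Q ≈ 116000 W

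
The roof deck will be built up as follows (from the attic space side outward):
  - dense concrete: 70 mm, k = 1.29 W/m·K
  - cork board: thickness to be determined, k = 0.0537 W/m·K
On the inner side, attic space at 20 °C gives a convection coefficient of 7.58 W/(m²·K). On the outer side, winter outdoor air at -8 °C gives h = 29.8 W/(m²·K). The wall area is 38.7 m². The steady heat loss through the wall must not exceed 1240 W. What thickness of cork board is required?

L ≈ 35.1 mm

Thermal resistances in series:
R_inner film = 1/(h_i·A) = 1/(7.58×38.7) = 0.003409 K/W
R_dense concrete = L/(kA) = 0.07/(1.29×38.7) = 0.001402 K/W
R_outer film = 1/(h_o·A) = 1/(29.8×38.7) = 8.671×10^-4 K/W
Sum of the known resistances R_other = 0.005678 K/W
Required total resistance R_tot = ΔT/Q_allow = 28/1240 = 0.02258 K/W
R_cork board = R_tot − R_other = 0.0169 K/W
L = R·k·A = 0.0169×0.0537×38.7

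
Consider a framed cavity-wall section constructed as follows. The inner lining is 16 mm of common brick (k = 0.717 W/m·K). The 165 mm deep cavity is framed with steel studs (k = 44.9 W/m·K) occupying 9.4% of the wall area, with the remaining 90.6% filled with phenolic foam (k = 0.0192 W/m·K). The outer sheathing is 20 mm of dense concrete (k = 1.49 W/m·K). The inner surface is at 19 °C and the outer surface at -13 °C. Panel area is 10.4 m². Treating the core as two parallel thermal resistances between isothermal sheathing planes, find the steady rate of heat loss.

Q ≈ 4460 W

Sheathing layers in series; stud and cavity paths in parallel between them.
R_inner = 0.016/(0.717×10.4) = 0.002146 K/W
R_stud  = 0.165/(44.9×0.094×10.4) = 0.003759 K/W
R_cav   = 0.165/(0.0192×0.906×10.4) = 0.9121 K/W
1/R_core = 1/R_stud + 1/R_cav → R_core = 0.003744 K/W
R_outer = 0.02/(1.49×10.4) = 0.001291 K/W
R_total = 0.00718 K/W
Q = ΔT/R_total = 32/0.00718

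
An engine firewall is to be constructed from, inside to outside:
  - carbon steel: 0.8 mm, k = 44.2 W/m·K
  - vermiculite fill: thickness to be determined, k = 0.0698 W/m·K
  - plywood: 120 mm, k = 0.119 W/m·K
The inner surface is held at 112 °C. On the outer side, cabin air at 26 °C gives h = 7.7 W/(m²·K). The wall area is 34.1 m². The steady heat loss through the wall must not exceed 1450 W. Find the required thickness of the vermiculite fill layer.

Model the wall as resistances in series:
R_carbon steel = L/(kA) = 0.0008/(44.2×34.1) = 5.308×10^-7 K/W
R_plywood = L/(kA) = 0.12/(0.119×34.1) = 0.02957 K/W
R_outer film = 1/(h_o·A) = 1/(7.7×34.1) = 0.003809 K/W
Sum of the known resistances R_other = 0.03338 K/W
Required total resistance R_tot = ΔT/Q_allow = 86/1450 = 0.05931 K/W
R_vermiculite fill = R_tot − R_other = 0.02593 K/W
L = R·k·A = 0.02593×0.0698×34.1

L ≈ 61.7 mm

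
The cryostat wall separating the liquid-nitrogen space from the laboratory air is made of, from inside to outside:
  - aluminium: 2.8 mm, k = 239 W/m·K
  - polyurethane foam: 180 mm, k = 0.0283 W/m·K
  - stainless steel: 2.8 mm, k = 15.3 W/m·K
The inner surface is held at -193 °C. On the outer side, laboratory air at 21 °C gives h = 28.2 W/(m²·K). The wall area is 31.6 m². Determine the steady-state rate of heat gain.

Model the wall as resistances in series:
R_aluminium = L/(kA) = 0.0028/(239×31.6) = 3.707×10^-7 K/W
R_polyurethane foam = L/(kA) = 0.18/(0.0283×31.6) = 0.2013 K/W
R_stainless steel = L/(kA) = 0.0028/(15.3×31.6) = 5.791×10^-6 K/W
R_outer film = 1/(h_o·A) = 1/(28.2×31.6) = 0.001122 K/W
R_total = 0.2024 K/W
Q = ΔT / R_total = 214 / 0.2024

Q ≈ 1060 W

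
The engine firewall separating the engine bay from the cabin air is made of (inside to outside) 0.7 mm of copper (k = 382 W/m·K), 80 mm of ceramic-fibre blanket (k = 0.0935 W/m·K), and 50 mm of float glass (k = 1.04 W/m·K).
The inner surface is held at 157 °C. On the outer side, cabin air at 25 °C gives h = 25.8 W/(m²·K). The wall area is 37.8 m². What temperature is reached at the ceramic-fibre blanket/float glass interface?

Treating each layer as a thermal resistance in series:
R_copper = L/(kA) = 0.0007/(382×37.8) = 4.848×10^-8 K/W
R_ceramic-fibre blanket = L/(kA) = 0.08/(0.0935×37.8) = 0.02264 K/W
R_float glass = L/(kA) = 0.05/(1.04×37.8) = 0.001272 K/W
R_outer film = 1/(h_o·A) = 1/(25.8×37.8) = 0.001025 K/W
R_total = 0.02493 K/W;  Q = ΔT/R_total = 132/0.02493 = 5294 W
T_interface = T_inner − Q·ΣR(inner→interface) = 157 − 5290×0.02264

T ≈ 37.2 °C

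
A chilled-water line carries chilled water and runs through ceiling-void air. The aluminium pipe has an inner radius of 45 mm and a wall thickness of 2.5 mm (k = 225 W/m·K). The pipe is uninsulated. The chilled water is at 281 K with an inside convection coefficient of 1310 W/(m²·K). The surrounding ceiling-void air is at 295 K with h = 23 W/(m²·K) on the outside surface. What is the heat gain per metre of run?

Cylindrical conduction, so R = ln(r₂/r₁)/(2πkL) per layer, in series:
R_inner film = 1/(h_i·2πr₁L) = 1/(1310×2π×0.045×1) = 0.0027 K/W
R_aluminium pipe wall = ln(47.5/45)/(2π×225×1) = 3.824×10^-5 K/W
R_outer film = 1/(h_o·2πr_oL) = 1/(23×2π×0.0475×1) = 0.1457 K/W
R_total = 0.1484 K/W
Q = ΔT/R_total = 14/0.1484

q′ ≈ 94.3 W/m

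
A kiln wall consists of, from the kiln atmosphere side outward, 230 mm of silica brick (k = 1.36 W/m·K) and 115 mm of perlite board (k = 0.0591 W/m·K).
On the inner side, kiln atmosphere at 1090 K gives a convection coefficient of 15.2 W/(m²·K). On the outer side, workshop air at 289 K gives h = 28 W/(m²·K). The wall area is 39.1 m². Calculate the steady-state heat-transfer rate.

Thermal resistances in series:
R_inner film = 1/(h_i·A) = 1/(15.2×39.1) = 0.001683 K/W
R_silica brick = L/(kA) = 0.23/(1.36×39.1) = 0.004325 K/W
R_perlite board = L/(kA) = 0.115/(0.0591×39.1) = 0.04977 K/W
R_outer film = 1/(h_o·A) = 1/(28×39.1) = 9.134×10^-4 K/W
R_total = 0.05669 K/W
Q = ΔT / R_total = 801 / 0.05669

Q ≈ 14100 W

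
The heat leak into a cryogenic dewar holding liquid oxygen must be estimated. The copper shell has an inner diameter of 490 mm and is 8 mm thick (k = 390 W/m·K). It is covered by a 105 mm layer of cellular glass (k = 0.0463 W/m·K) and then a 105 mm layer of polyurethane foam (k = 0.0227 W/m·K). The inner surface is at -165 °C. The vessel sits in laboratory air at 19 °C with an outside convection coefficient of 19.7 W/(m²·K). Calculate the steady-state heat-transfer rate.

Q ≈ 43.5 W

Radial (spherical) resistances in series:
R_copper shell = (1/0.245 − 1/0.253)/(4π×390) = 2.633×10^-5 K/W
R_cellular glass = (1/0.253 − 1/0.358)/(4π×0.0463) = 1.992 K/W
R_polyurethane foam = (1/0.358 − 1/0.463)/(4π×0.0227) = 2.221 K/W
R_outer film = 1/(h·4πr_o²) = 1/(19.7×4π×0.463²) = 0.01884 K/W
R_total = 4.232 K/W
Q = ΔT/R_total = 184/4.232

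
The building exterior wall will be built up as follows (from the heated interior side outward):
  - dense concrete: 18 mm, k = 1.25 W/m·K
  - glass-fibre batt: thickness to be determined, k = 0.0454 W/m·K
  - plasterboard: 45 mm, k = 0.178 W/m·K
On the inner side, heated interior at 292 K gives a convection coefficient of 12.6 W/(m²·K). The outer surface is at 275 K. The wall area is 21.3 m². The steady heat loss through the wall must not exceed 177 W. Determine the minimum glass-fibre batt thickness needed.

Model the wall as resistances in series:
R_inner film = 1/(h_i·A) = 1/(12.6×21.3) = 0.003726 K/W
R_dense concrete = L/(kA) = 0.018/(1.25×21.3) = 6.761×10^-4 K/W
R_plasterboard = L/(kA) = 0.045/(0.178×21.3) = 0.01187 K/W
Sum of the known resistances R_other = 0.01627 K/W
Required total resistance R_tot = ΔT/Q_allow = 17/177 = 0.09605 K/W
R_glass-fibre batt = R_tot − R_other = 0.07977 K/W
L = R·k·A = 0.07977×0.0454×21.3

L ≈ 77.1 mm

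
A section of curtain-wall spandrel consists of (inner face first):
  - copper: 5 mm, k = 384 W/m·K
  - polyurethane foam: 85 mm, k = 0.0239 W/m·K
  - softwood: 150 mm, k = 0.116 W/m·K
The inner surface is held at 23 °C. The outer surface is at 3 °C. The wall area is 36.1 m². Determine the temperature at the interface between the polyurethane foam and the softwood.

T ≈ 8.33 °C

Model the wall as resistances in series:
R_copper = L/(kA) = 0.005/(384×36.1) = 3.607×10^-7 K/W
R_polyurethane foam = L/(kA) = 0.085/(0.0239×36.1) = 0.09852 K/W
R_softwood = L/(kA) = 0.15/(0.116×36.1) = 0.03582 K/W
R_total = 0.1343 K/W;  Q = ΔT/R_total = 20/0.1343 = 148.9 W
T_interface = T_inner − Q·ΣR(inner→interface) = 23 − 149×0.09852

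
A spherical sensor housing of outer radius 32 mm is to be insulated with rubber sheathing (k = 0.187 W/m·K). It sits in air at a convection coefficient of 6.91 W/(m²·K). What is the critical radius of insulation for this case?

r_cr ≈ 54.1 mm

For a sphere r_cr = 2k/h = 2×0.187/6.91
r_cr = 54.1 mm; since the bare radius (32 mm) is below r_cr, adding a thin layer of insulation will *increase* heat loss.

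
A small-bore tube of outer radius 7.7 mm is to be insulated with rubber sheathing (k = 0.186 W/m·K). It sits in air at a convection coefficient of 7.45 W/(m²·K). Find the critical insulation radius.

r_cr ≈ 25 mm

For a cylinder r_cr = k/h = 0.186/7.45
r_cr = 25 mm; since the bare radius (7.7 mm) is below r_cr, adding a thin layer of insulation will *increase* heat loss.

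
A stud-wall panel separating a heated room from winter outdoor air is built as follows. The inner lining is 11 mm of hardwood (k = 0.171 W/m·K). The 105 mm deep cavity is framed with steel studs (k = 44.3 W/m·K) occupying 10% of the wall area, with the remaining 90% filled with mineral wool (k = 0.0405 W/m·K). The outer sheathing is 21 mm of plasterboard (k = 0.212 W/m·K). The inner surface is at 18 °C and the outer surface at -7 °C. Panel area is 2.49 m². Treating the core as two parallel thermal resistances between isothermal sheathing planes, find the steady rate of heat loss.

Q ≈ 333 W

Sheathing layers in series; stud and cavity paths in parallel between them.
R_inner = 0.011/(0.171×2.49) = 0.02583 K/W
R_stud  = 0.105/(44.3×0.1×2.49) = 0.009519 K/W
R_cav   = 0.105/(0.0405×0.9×2.49) = 1.157 K/W
1/R_core = 1/R_stud + 1/R_cav → R_core = 0.009441 K/W
R_outer = 0.021/(0.212×2.49) = 0.03978 K/W
R_total = 0.07506 K/W
Q = ΔT/R_total = 25/0.07506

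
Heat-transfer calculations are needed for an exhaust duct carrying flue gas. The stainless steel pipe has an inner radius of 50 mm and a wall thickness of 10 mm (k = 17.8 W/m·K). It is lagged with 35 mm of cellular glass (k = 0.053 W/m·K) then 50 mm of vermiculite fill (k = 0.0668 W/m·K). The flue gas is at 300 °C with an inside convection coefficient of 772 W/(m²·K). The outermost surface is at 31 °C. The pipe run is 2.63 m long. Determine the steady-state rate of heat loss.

Cylindrical conduction, so R = ln(r₂/r₁)/(2πkL) per layer, in series:
R_inner film = 1/(h_i·2πr₁L) = 1/(772×2π×0.05×2.63) = 0.001568 K/W
R_stainless steel pipe wall = ln(60/50)/(2π×17.8×2.63) = 6.198×10^-4 K/W
R_cellular glass = ln(95/60)/(2π×0.053×2.63) = 0.5247 K/W
R_vermiculite fill = ln(145/95)/(2π×0.0668×2.63) = 0.3831 K/W
R_total = 0.91 K/W
Q = ΔT/R_total = 269/0.91

Q ≈ 296 W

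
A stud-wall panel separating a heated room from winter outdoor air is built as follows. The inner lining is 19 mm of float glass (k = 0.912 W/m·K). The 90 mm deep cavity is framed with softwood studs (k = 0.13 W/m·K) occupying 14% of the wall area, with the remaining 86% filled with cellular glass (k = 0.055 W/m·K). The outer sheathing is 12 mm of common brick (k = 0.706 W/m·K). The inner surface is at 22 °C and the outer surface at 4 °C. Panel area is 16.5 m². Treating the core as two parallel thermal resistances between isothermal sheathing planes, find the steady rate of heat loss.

Sheathing layers in series; stud and cavity paths in parallel between them.
R_inner = 0.019/(0.912×16.5) = 0.001263 K/W
R_stud  = 0.09/(0.13×0.14×16.5) = 0.2997 K/W
R_cav   = 0.09/(0.055×0.86×16.5) = 0.1153 K/W
1/R_core = 1/R_stud + 1/R_cav → R_core = 0.08328 K/W
R_outer = 0.012/(0.706×16.5) = 0.00103 K/W
R_total = 0.08557 K/W
Q = ΔT/R_total = 18/0.08557

Q ≈ 210 W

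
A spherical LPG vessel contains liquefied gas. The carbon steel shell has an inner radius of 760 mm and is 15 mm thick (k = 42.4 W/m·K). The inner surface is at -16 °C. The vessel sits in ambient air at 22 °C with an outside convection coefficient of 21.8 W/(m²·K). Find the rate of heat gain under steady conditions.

Radial (spherical) resistances in series:
R_carbon steel shell = (1/0.76 − 1/0.775)/(4π×42.4) = 4.78×10^-5 K/W
R_outer film = 1/(h·4πr_o²) = 1/(21.8×4π×0.775²) = 0.006078 K/W
R_total = 0.006125 K/W
Q = ΔT/R_total = 38/0.006125

Q ≈ 6200 W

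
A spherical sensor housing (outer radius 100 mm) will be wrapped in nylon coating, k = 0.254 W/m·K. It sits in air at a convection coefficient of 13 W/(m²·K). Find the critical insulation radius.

For a sphere r_cr = 2k/h = 2×0.254/13
r_cr = 39.1 mm; since the bare radius (100 mm) is above r_cr, any added insulation will reduce heat loss.

r_cr ≈ 39.1 mm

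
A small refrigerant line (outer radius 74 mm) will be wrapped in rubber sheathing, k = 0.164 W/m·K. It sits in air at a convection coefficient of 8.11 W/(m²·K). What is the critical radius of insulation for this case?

For a cylinder r_cr = k/h = 0.164/8.11
r_cr = 20.2 mm; since the bare radius (74 mm) is above r_cr, any added insulation will reduce heat loss.

r_cr ≈ 20.2 mm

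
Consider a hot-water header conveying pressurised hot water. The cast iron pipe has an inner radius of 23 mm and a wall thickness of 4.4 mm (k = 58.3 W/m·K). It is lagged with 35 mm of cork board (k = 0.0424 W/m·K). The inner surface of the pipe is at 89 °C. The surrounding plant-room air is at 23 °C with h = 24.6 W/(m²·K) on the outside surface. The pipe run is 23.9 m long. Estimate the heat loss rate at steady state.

Q ≈ 494 W

Radial resistances (cylindrical: R_cond = ln(r_o/r_i)/(2πkL), R_conv = 1/(h·2πrL)):
R_cast iron pipe wall = ln(27.4/23)/(2π×58.3×23.9) = 1.999×10^-5 K/W
R_cork board = ln(62.4/27.4)/(2π×0.0424×23.9) = 0.1293 K/W
R_outer film = 1/(h_o·2πr_oL) = 1/(24.6×2π×0.0624×23.9) = 0.004338 K/W
R_total = 0.1336 K/W
Q = ΔT/R_total = 66/0.1336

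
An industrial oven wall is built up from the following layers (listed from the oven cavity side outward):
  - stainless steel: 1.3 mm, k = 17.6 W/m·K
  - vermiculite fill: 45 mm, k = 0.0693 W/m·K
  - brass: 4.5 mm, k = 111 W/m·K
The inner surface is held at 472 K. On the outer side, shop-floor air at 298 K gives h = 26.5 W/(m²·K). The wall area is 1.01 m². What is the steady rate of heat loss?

Series thermal resistances:
R_stainless steel = L/(kA) = 0.0013/(17.6×1.01) = 7.313×10^-5 K/W
R_vermiculite fill = L/(kA) = 0.045/(0.0693×1.01) = 0.6429 K/W
R_brass = L/(kA) = 0.0045/(111×1.01) = 4.014×10^-5 K/W
R_outer film = 1/(h_o·A) = 1/(26.5×1.01) = 0.03736 K/W
R_total = 0.6804 K/W
Q = ΔT / R_total = 174 / 0.6804

Q ≈ 256 W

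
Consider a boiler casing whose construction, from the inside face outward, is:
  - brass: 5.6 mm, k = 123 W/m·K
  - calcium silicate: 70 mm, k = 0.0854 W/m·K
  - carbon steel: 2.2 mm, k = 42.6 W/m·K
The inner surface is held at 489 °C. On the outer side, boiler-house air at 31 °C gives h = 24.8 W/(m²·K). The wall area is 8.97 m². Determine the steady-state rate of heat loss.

Series thermal resistances:
R_brass = L/(kA) = 0.0056/(123×8.97) = 5.076×10^-6 K/W
R_calcium silicate = L/(kA) = 0.07/(0.0854×8.97) = 0.09138 K/W
R_carbon steel = L/(kA) = 0.0022/(42.6×8.97) = 5.757×10^-6 K/W
R_outer film = 1/(h_o·A) = 1/(24.8×8.97) = 0.004495 K/W
R_total = 0.09589 K/W
Q = ΔT / R_total = 458 / 0.09589

Q ≈ 4780 W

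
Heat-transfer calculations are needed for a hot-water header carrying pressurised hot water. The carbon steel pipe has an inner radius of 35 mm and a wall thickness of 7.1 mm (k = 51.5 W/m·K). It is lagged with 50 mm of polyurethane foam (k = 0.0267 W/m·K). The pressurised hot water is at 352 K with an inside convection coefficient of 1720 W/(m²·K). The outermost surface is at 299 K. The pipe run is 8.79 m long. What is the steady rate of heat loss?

Cylindrical conduction, so R = ln(r₂/r₁)/(2πkL) per layer, in series:
R_inner film = 1/(h_i·2πr₁L) = 1/(1720×2π×0.035×8.79) = 3.008×10^-4 K/W
R_carbon steel pipe wall = ln(42.1/35)/(2π×51.5×8.79) = 6.494×10^-5 K/W
R_polyurethane foam = ln(92.1/42.1)/(2π×0.0267×8.79) = 0.5309 K/W
R_total = 0.5312 K/W
Q = ΔT/R_total = 53/0.5312

Q ≈ 99.8 W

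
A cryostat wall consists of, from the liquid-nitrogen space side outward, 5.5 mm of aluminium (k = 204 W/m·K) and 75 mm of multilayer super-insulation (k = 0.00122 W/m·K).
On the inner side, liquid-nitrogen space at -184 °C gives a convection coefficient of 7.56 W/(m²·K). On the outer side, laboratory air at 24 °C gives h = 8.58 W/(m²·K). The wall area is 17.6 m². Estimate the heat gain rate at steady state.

Q ≈ 59.3 W

Treating each layer as a thermal resistance in series:
R_inner film = 1/(h_i·A) = 1/(7.56×17.6) = 0.007516 K/W
R_aluminium = L/(kA) = 0.0055/(204×17.6) = 1.532×10^-6 K/W
R_multilayer super-insulation = L/(kA) = 0.075/(0.00122×17.6) = 3.493 K/W
R_outer film = 1/(h_o·A) = 1/(8.58×17.6) = 0.006622 K/W
R_total = 3.507 K/W
Q = ΔT / R_total = 208 / 3.507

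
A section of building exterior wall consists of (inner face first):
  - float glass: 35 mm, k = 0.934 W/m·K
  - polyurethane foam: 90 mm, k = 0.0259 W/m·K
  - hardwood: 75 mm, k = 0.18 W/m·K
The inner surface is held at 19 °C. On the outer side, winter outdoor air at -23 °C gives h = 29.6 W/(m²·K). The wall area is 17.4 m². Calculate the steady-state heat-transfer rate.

Using the resistance-network approach (series):
R_float glass = L/(kA) = 0.035/(0.934×17.4) = 0.002154 K/W
R_polyurethane foam = L/(kA) = 0.09/(0.0259×17.4) = 0.1997 K/W
R_hardwood = L/(kA) = 0.075/(0.18×17.4) = 0.02395 K/W
R_outer film = 1/(h_o·A) = 1/(29.6×17.4) = 0.001942 K/W
R_total = 0.2277 K/W
Q = ΔT / R_total = 42 / 0.2277

Q ≈ 184 W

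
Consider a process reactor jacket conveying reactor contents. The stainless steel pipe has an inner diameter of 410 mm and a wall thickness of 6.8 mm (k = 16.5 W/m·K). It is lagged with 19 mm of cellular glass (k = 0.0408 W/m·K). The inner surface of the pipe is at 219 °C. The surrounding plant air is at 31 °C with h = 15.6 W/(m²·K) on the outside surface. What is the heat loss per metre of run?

q′ ≈ 495 W/m

For a radial system each layer contributes R = ln(r_out/r_in)/(2πkL); films add R = 1/(hA).
R_stainless steel pipe wall = ln(211.8/205)/(2π×16.5×1) = 3.148×10^-4 K/W
R_cellular glass = ln(230.8/211.8)/(2π×0.0408×1) = 0.3351 K/W
R_outer film = 1/(h_o·2πr_oL) = 1/(15.6×2π×0.2308×1) = 0.0442 K/W
R_total = 0.3796 K/W
Q = ΔT/R_total = 188/0.3796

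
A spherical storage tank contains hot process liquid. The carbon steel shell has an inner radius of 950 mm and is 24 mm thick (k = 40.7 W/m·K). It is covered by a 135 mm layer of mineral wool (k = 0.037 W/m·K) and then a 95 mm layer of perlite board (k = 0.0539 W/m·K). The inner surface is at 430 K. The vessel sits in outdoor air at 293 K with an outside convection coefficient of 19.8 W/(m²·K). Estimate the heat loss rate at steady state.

Each spherical layer contributes R = (1/r_i − 1/r_o)/(4πk):
R_carbon steel shell = (1/0.95 − 1/0.974)/(4π×40.7) = 5.071×10^-5 K/W
R_mineral wool = (1/0.974 − 1/1.109)/(4π×0.037) = 0.2688 K/W
R_perlite board = (1/1.109 − 1/1.204)/(4π×0.0539) = 0.105 K/W
R_outer film = 1/(h·4πr_o²) = 1/(19.8×4π×1.204²) = 0.002773 K/W
R_total = 0.3767 K/W
Q = ΔT/R_total = 137/0.3767

Q ≈ 364 W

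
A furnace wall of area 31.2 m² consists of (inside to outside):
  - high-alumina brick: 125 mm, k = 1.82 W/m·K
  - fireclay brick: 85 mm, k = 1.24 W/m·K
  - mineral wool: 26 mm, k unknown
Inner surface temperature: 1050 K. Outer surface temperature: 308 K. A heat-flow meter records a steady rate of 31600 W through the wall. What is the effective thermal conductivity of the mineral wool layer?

k ≈ 0.0437 W/(m·K)

Treating each layer as a thermal resistance in series:
R_high-alumina brick = L/(kA) = 0.125/(1.82×31.2) = 0.002201 K/W
R_fireclay brick = L/(kA) = 0.085/(1.24×31.2) = 0.002197 K/W
Sum of known resistances R_other = 0.004398 K/W
Total R = ΔT/Q = 742/31600 = 0.02348 K/W
R_mineral wool = R_total − R_other = 0.01908 K/W
k = L/(R·A) = 0.026/(0.01908×31.2)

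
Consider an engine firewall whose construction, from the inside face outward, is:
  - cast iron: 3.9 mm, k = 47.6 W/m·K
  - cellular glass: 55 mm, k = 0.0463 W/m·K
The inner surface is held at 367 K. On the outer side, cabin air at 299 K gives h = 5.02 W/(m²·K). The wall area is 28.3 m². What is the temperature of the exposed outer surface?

Using the resistance-network approach (series):
R_cast iron = L/(kA) = 0.0039/(47.6×28.3) = 2.895×10^-6 K/W
R_cellular glass = L/(kA) = 0.055/(0.0463×28.3) = 0.04198 K/W
R_outer film = 1/(h_o·A) = 1/(5.02×28.3) = 0.007039 K/W
R_total = 0.04902 K/W;  Q = ΔT/R_total = 68/0.04902 = 1387 W
T_interface = T_inner − Q·ΣR(inner→interface) = 367 − 1390×0.04198

T ≈ 309 K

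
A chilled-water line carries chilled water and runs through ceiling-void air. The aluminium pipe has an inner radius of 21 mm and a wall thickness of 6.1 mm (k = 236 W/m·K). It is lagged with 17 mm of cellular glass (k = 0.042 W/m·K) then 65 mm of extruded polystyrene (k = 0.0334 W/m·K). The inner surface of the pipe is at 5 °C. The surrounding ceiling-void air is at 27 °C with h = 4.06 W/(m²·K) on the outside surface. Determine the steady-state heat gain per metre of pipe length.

Treating each annulus and film as a series resistance:
R_aluminium pipe wall = ln(27.1/21)/(2π×236×1) = 1.72×10^-4 K/W
R_cellular glass = ln(44.1/27.1)/(2π×0.042×1) = 1.845 K/W
R_extruded polystyrene = ln(109.1/44.1)/(2π×0.0334×1) = 4.316 K/W
R_outer film = 1/(h_o·2πr_oL) = 1/(4.06×2π×0.1091×1) = 0.3593 K/W
R_total = 6.521 K/W
Q = ΔT/R_total = 22/6.521

q′ ≈ 3.37 W/m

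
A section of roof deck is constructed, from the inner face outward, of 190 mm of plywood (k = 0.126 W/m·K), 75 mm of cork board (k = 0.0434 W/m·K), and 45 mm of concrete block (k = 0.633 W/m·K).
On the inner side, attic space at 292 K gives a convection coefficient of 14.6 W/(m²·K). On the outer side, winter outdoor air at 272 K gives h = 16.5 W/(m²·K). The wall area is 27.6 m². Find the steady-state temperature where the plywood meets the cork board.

Using the resistance-network approach (series):
R_inner film = 1/(h_i·A) = 1/(14.6×27.6) = 0.002482 K/W
R_plywood = L/(kA) = 0.19/(0.126×27.6) = 0.05464 K/W
R_cork board = L/(kA) = 0.075/(0.0434×27.6) = 0.06261 K/W
R_concrete block = L/(kA) = 0.045/(0.633×27.6) = 0.002576 K/W
R_outer film = 1/(h_o·A) = 1/(16.5×27.6) = 0.002196 K/W
R_total = 0.1245 K/W;  Q = ΔT/R_total = 20/0.1245 = 160.6 W
T_interface = T_inner − Q·ΣR(inner→interface) = 292 − 161×0.05712

T ≈ 283 K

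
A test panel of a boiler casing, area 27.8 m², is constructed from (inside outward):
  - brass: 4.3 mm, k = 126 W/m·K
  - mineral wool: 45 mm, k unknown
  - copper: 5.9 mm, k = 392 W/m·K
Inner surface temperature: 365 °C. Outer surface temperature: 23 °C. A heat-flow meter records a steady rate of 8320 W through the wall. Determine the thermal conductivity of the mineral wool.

Thermal resistances in series:
R_brass = L/(kA) = 0.0043/(126×27.8) = 1.228×10^-6 K/W
R_copper = L/(kA) = 0.0059/(392×27.8) = 5.414×10^-7 K/W
Sum of known resistances R_other = 1.769×10^-6 K/W
Total R = ΔT/Q = 342/8320 = 0.04111 K/W
R_mineral wool = R_total − R_other = 0.0411 K/W
k = L/(R·A) = 0.045/(0.0411×27.8)

k ≈ 0.0394 W/(m·K)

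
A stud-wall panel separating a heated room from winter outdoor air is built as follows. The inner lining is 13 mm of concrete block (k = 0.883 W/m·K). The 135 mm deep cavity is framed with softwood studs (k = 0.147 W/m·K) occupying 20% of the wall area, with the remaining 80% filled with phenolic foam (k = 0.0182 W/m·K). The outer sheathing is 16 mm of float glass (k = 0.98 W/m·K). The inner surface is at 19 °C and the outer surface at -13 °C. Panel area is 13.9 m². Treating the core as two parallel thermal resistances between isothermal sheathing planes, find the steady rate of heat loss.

Q ≈ 143 W

Sheathing layers in series; stud and cavity paths in parallel between them.
R_inner = 0.013/(0.883×13.9) = 0.001059 K/W
R_stud  = 0.135/(0.147×0.2×13.9) = 0.3303 K/W
R_cav   = 0.135/(0.0182×0.8×13.9) = 0.667 K/W
1/R_core = 1/R_stud + 1/R_cav → R_core = 0.2209 K/W
R_outer = 0.016/(0.98×13.9) = 0.001175 K/W
R_total = 0.2232 K/W
Q = ΔT/R_total = 32/0.2232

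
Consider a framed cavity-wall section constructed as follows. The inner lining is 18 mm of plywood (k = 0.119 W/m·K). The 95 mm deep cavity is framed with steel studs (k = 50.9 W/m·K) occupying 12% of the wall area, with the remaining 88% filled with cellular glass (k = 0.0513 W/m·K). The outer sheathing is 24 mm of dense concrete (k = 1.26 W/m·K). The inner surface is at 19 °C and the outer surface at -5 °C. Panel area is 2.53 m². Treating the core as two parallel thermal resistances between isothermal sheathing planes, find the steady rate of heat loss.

Sheathing layers in series; stud and cavity paths in parallel between them.
R_inner = 0.018/(0.119×2.53) = 0.05979 K/W
R_stud  = 0.095/(50.9×0.12×2.53) = 0.006148 K/W
R_cav   = 0.095/(0.0513×0.88×2.53) = 0.8318 K/W
1/R_core = 1/R_stud + 1/R_cav → R_core = 0.006102 K/W
R_outer = 0.024/(1.26×2.53) = 0.007529 K/W
R_total = 0.07342 K/W
Q = ΔT/R_total = 24/0.07342

Q ≈ 327 W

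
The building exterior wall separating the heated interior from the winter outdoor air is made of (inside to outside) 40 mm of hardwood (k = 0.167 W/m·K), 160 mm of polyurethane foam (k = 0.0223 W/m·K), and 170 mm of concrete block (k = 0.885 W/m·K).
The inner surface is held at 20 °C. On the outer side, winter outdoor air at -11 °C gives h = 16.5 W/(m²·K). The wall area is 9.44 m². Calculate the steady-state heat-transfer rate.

Q ≈ 38.2 W

Thermal resistances in series:
R_hardwood = L/(kA) = 0.04/(0.167×9.44) = 0.02537 K/W
R_polyurethane foam = L/(kA) = 0.16/(0.0223×9.44) = 0.7601 K/W
R_concrete block = L/(kA) = 0.17/(0.885×9.44) = 0.02035 K/W
R_outer film = 1/(h_o·A) = 1/(16.5×9.44) = 0.00642 K/W
R_total = 0.8122 K/W
Q = ΔT / R_total = 31 / 0.8122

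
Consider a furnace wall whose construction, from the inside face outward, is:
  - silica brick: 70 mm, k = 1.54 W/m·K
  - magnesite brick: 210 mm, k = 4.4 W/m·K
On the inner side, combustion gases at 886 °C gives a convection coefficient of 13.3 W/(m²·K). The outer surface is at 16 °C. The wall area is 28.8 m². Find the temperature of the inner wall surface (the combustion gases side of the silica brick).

Treating each layer as a thermal resistance in series:
R_inner film = 1/(h_i·A) = 1/(13.3×28.8) = 0.002611 K/W
R_silica brick = L/(kA) = 0.07/(1.54×28.8) = 0.001578 K/W
R_magnesite brick = L/(kA) = 0.21/(4.4×28.8) = 0.001657 K/W
R_total = 0.005846 K/W;  Q = ΔT/R_total = 870/0.005846 = 148800 W
T_interface = T_inner − Q·ΣR(inner→interface) = 886 − 149000×0.002611

T ≈ 497 °C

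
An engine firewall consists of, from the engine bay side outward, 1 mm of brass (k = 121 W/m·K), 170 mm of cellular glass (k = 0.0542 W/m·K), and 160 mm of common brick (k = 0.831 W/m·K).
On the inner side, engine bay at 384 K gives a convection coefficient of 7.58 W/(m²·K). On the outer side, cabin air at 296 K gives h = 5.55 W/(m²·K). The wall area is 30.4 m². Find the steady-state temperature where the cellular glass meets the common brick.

Thermal resistances in series:
R_inner film = 1/(h_i·A) = 1/(7.58×30.4) = 0.00434 K/W
R_brass = L/(kA) = 0.001/(121×30.4) = 2.719×10^-7 K/W
R_cellular glass = L/(kA) = 0.17/(0.0542×30.4) = 0.1032 K/W
R_common brick = L/(kA) = 0.16/(0.831×30.4) = 0.006334 K/W
R_outer film = 1/(h_o·A) = 1/(5.55×30.4) = 0.005927 K/W
R_total = 0.1198 K/W;  Q = ΔT/R_total = 88/0.1198 = 734.7 W
T_interface = T_inner − Q·ΣR(inner→interface) = 384 − 735×0.1075

T ≈ 305 K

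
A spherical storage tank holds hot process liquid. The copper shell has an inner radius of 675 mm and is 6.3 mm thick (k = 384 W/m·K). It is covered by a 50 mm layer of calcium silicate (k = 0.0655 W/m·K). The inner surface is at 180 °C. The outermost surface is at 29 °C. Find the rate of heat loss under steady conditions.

Each spherical layer contributes R = (1/r_i − 1/r_o)/(4πk):
R_copper shell = (1/0.675 − 1/0.6813)/(4π×384) = 2.839×10^-6 K/W
R_calcium silicate = (1/0.6813 − 1/0.7313)/(4π×0.0655) = 0.1219 K/W
R_total = 0.1219 K/W
Q = ΔT/R_total = 151/0.1219

Q ≈ 1240 W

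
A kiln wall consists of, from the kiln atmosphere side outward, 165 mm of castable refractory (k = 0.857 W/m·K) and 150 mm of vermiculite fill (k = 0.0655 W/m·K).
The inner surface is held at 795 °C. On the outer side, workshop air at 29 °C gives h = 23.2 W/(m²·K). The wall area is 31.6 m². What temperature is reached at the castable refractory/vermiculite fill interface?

Thermal resistances in series:
R_castable refractory = L/(kA) = 0.165/(0.857×31.6) = 0.006093 K/W
R_vermiculite fill = L/(kA) = 0.15/(0.0655×31.6) = 0.07247 K/W
R_outer film = 1/(h_o·A) = 1/(23.2×31.6) = 0.001364 K/W
R_total = 0.07993 K/W;  Q = ΔT/R_total = 766/0.07993 = 9584 W
T_interface = T_inner − Q·ΣR(inner→interface) = 795 − 9580×0.006093

T ≈ 737 °C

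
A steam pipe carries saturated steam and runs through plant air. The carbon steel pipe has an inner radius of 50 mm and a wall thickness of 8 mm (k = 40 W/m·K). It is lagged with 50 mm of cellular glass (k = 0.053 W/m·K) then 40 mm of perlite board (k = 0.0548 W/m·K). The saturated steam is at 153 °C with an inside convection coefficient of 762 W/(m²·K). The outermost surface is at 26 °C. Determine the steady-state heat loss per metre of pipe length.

Cylindrical conduction, so R = ln(r₂/r₁)/(2πkL) per layer, in series:
R_inner film = 1/(h_i·2πr₁L) = 1/(762×2π×0.05×1) = 0.004177 K/W
R_carbon steel pipe wall = ln(58/50)/(2π×40×1) = 5.905×10^-4 K/W
R_cellular glass = ln(108/58)/(2π×0.053×1) = 1.867 K/W
R_perlite board = ln(148/108)/(2π×0.0548×1) = 0.9151 K/W
R_total = 2.787 K/W
Q = ΔT/R_total = 127/2.787

q′ ≈ 45.6 W/m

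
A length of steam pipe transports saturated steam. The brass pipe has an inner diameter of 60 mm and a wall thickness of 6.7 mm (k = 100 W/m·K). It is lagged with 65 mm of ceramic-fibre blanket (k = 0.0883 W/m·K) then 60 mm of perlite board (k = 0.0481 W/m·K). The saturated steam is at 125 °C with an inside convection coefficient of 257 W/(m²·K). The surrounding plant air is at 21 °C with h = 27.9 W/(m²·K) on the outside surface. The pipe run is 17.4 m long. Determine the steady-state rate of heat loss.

Cylindrical conduction, so R = ln(r₂/r₁)/(2πkL) per layer, in series:
R_inner film = 1/(h_i·2πr₁L) = 1/(257×2π×0.03×17.4) = 0.001186 K/W
R_brass pipe wall = ln(36.7/30)/(2π×100×17.4) = 1.844×10^-5 K/W
R_ceramic-fibre blanket = ln(101.7/36.7)/(2π×0.0883×17.4) = 0.1056 K/W
R_perlite board = ln(161.7/101.7)/(2π×0.0481×17.4) = 0.08818 K/W
R_outer film = 1/(h_o·2πr_oL) = 1/(27.9×2π×0.1617×17.4) = 0.002027 K/W
R_total = 0.197 K/W
Q = ΔT/R_total = 104/0.197

Q ≈ 528 W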